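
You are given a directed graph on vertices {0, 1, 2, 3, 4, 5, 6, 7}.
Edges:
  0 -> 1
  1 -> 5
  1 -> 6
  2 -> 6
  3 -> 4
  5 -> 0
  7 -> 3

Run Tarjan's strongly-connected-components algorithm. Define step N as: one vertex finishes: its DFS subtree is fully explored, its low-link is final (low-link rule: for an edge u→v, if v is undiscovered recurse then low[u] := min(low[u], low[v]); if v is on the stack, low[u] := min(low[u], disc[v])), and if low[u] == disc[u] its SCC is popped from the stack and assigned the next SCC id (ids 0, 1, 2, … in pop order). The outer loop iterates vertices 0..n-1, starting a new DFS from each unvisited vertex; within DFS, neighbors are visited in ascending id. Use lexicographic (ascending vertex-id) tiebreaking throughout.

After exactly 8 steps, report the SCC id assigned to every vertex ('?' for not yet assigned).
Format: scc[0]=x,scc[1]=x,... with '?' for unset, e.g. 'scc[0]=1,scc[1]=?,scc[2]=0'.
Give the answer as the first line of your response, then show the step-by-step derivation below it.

scc[0]=1,scc[1]=1,scc[2]=2,scc[3]=4,scc[4]=3,scc[5]=1,scc[6]=0,scc[7]=5

step 1: low=(low[0]=0,low[1]=1,low[2]=?,low[3]=?,low[4]=?,low[5]=0,low[6]=?,low[7]=?); scc=(scc[0]=?,scc[1]=?,scc[2]=?,scc[3]=?,scc[4]=?,scc[5]=?,scc[6]=?,scc[7]=?)
step 2: low=(low[0]=0,low[1]=0,low[2]=?,low[3]=?,low[4]=?,low[5]=0,low[6]=3,low[7]=?); scc=(scc[0]=?,scc[1]=?,scc[2]=?,scc[3]=?,scc[4]=?,scc[5]=?,scc[6]=0,scc[7]=?)
step 3: low=(low[0]=0,low[1]=0,low[2]=?,low[3]=?,low[4]=?,low[5]=0,low[6]=3,low[7]=?); scc=(scc[0]=?,scc[1]=?,scc[2]=?,scc[3]=?,scc[4]=?,scc[5]=?,scc[6]=0,scc[7]=?)
step 4: low=(low[0]=0,low[1]=0,low[2]=?,low[3]=?,low[4]=?,low[5]=0,low[6]=3,low[7]=?); scc=(scc[0]=1,scc[1]=1,scc[2]=?,scc[3]=?,scc[4]=?,scc[5]=1,scc[6]=0,scc[7]=?)
step 5: low=(low[0]=0,low[1]=0,low[2]=4,low[3]=?,low[4]=?,low[5]=0,low[6]=3,low[7]=?); scc=(scc[0]=1,scc[1]=1,scc[2]=2,scc[3]=?,scc[4]=?,scc[5]=1,scc[6]=0,scc[7]=?)
step 6: low=(low[0]=0,low[1]=0,low[2]=4,low[3]=5,low[4]=6,low[5]=0,low[6]=3,low[7]=?); scc=(scc[0]=1,scc[1]=1,scc[2]=2,scc[3]=?,scc[4]=3,scc[5]=1,scc[6]=0,scc[7]=?)
step 7: low=(low[0]=0,low[1]=0,low[2]=4,low[3]=5,low[4]=6,low[5]=0,low[6]=3,low[7]=?); scc=(scc[0]=1,scc[1]=1,scc[2]=2,scc[3]=4,scc[4]=3,scc[5]=1,scc[6]=0,scc[7]=?)
step 8: low=(low[0]=0,low[1]=0,low[2]=4,low[3]=5,low[4]=6,low[5]=0,low[6]=3,low[7]=7); scc=(scc[0]=1,scc[1]=1,scc[2]=2,scc[3]=4,scc[4]=3,scc[5]=1,scc[6]=0,scc[7]=5)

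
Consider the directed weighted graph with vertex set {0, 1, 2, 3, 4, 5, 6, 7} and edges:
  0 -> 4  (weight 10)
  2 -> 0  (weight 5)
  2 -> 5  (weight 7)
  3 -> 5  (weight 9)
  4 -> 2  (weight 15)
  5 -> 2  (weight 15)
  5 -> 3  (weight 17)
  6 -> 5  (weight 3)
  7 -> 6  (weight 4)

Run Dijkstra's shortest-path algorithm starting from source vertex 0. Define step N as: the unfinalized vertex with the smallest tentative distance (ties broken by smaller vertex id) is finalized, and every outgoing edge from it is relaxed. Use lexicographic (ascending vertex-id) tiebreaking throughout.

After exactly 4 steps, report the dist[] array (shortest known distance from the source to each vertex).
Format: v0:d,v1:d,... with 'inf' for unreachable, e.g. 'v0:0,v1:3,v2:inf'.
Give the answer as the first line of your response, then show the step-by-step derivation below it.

v0:0,v1:inf,v2:25,v3:49,v4:10,v5:32,v6:inf,v7:inf

step 1: dist = v0:0,v1:inf,v2:inf,v3:inf,v4:10,v5:inf,v6:inf,v7:inf
step 2: dist = v0:0,v1:inf,v2:25,v3:inf,v4:10,v5:inf,v6:inf,v7:inf
step 3: dist = v0:0,v1:inf,v2:25,v3:inf,v4:10,v5:32,v6:inf,v7:inf
step 4: dist = v0:0,v1:inf,v2:25,v3:49,v4:10,v5:32,v6:inf,v7:inf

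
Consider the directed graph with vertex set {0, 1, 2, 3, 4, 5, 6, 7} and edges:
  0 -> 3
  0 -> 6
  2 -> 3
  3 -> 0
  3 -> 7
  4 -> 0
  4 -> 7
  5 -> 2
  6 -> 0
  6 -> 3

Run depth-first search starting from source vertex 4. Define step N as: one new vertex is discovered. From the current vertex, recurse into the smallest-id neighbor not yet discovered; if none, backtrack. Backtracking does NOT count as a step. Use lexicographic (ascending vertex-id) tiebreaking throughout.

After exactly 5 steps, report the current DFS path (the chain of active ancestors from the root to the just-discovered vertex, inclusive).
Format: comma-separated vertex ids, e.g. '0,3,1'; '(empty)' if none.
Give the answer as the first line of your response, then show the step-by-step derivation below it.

4,0,6

step 1: discover 4; path=4; order=4
step 2: discover 0; path=4>0; order=4,0
step 3: discover 3; path=4>0>3; order=4,0,3
step 4: discover 7; path=4>0>3>7; order=4,0,3,7
step 5: discover 6; path=4>0>6; order=4,0,3,7,6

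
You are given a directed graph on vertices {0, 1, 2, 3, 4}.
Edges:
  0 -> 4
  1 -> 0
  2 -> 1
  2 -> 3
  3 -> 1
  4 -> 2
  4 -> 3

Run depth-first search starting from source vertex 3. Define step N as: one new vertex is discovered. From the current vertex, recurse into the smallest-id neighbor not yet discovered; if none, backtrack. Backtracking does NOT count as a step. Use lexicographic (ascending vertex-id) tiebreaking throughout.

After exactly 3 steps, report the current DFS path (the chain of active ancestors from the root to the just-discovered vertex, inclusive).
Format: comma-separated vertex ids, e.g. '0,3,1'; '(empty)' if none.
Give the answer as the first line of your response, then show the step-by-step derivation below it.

3,1,0

step 1: discover 3; path=3; order=3
step 2: discover 1; path=3>1; order=3,1
step 3: discover 0; path=3>1>0; order=3,1,0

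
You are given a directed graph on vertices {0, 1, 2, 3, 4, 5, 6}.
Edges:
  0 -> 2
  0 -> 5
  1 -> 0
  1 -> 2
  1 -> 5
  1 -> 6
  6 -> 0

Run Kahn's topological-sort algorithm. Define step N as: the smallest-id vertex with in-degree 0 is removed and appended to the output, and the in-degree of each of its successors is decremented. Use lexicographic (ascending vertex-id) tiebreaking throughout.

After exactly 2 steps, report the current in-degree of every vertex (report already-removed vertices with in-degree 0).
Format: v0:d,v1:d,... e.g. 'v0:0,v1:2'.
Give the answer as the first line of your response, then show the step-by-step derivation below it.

v0:1,v1:0,v2:1,v3:0,v4:0,v5:1,v6:0

step 1: output 1; order=[1]; indeg=(1,0,1,0,0,1,0)
step 2: output 3; order=[1,3]; indeg=(1,0,1,0,0,1,0)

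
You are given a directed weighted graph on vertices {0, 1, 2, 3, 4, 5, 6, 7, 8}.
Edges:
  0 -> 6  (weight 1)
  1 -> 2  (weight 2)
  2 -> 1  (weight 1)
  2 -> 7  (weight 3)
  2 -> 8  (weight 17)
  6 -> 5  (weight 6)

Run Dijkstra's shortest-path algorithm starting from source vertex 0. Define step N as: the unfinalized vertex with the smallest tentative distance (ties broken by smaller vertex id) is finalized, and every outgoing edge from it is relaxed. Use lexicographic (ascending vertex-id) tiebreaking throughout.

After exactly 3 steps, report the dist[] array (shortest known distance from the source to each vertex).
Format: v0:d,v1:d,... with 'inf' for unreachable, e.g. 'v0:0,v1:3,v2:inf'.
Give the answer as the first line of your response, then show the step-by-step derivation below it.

v0:0,v1:inf,v2:inf,v3:inf,v4:inf,v5:7,v6:1,v7:inf,v8:inf

step 1: dist = v0:0,v1:inf,v2:inf,v3:inf,v4:inf,v5:inf,v6:1,v7:inf,v8:inf
step 2: dist = v0:0,v1:inf,v2:inf,v3:inf,v4:inf,v5:7,v6:1,v7:inf,v8:inf
step 3: dist = v0:0,v1:inf,v2:inf,v3:inf,v4:inf,v5:7,v6:1,v7:inf,v8:inf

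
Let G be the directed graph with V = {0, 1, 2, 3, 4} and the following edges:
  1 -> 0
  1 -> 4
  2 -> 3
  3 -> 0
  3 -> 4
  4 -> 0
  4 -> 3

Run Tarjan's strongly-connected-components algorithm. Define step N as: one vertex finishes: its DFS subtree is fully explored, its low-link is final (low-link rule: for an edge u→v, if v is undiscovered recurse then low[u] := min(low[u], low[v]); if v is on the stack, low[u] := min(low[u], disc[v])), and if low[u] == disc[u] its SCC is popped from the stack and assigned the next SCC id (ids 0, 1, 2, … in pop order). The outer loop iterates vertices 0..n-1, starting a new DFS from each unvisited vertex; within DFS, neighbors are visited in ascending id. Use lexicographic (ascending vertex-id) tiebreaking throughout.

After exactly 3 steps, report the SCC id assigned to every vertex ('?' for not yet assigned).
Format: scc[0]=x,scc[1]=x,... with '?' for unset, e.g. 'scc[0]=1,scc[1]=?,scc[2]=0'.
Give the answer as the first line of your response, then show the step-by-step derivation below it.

scc[0]=0,scc[1]=?,scc[2]=?,scc[3]=1,scc[4]=1

step 1: low=(low[0]=0,low[1]=?,low[2]=?,low[3]=?,low[4]=?); scc=(scc[0]=0,scc[1]=?,scc[2]=?,scc[3]=?,scc[4]=?)
step 2: low=(low[0]=0,low[1]=1,low[2]=?,low[3]=2,low[4]=2); scc=(scc[0]=0,scc[1]=?,scc[2]=?,scc[3]=?,scc[4]=?)
step 3: low=(low[0]=0,low[1]=1,low[2]=?,low[3]=2,low[4]=2); scc=(scc[0]=0,scc[1]=?,scc[2]=?,scc[3]=1,scc[4]=1)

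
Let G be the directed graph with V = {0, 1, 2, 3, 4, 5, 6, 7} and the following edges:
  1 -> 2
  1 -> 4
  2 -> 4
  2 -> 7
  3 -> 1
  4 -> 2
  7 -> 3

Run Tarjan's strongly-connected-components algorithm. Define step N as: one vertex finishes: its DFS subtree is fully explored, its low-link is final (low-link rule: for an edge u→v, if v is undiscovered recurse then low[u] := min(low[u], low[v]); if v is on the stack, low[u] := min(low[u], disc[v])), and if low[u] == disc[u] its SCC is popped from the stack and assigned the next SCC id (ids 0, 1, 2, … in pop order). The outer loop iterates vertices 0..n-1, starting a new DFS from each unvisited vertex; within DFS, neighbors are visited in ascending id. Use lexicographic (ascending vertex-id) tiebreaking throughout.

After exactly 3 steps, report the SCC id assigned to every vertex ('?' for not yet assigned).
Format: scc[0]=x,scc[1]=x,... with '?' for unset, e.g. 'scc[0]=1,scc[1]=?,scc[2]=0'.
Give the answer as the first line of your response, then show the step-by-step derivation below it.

scc[0]=0,scc[1]=?,scc[2]=?,scc[3]=?,scc[4]=?,scc[5]=?,scc[6]=?,scc[7]=?

step 1: low=(low[0]=0,low[1]=?,low[2]=?,low[3]=?,low[4]=?,low[5]=?,low[6]=?,low[7]=?); scc=(scc[0]=0,scc[1]=?,scc[2]=?,scc[3]=?,scc[4]=?,scc[5]=?,scc[6]=?,scc[7]=?)
step 2: low=(low[0]=0,low[1]=1,low[2]=2,low[3]=?,low[4]=2,low[5]=?,low[6]=?,low[7]=?); scc=(scc[0]=0,scc[1]=?,scc[2]=?,scc[3]=?,scc[4]=?,scc[5]=?,scc[6]=?,scc[7]=?)
step 3: low=(low[0]=0,low[1]=1,low[2]=2,low[3]=1,low[4]=2,low[5]=?,low[6]=?,low[7]=4); scc=(scc[0]=0,scc[1]=?,scc[2]=?,scc[3]=?,scc[4]=?,scc[5]=?,scc[6]=?,scc[7]=?)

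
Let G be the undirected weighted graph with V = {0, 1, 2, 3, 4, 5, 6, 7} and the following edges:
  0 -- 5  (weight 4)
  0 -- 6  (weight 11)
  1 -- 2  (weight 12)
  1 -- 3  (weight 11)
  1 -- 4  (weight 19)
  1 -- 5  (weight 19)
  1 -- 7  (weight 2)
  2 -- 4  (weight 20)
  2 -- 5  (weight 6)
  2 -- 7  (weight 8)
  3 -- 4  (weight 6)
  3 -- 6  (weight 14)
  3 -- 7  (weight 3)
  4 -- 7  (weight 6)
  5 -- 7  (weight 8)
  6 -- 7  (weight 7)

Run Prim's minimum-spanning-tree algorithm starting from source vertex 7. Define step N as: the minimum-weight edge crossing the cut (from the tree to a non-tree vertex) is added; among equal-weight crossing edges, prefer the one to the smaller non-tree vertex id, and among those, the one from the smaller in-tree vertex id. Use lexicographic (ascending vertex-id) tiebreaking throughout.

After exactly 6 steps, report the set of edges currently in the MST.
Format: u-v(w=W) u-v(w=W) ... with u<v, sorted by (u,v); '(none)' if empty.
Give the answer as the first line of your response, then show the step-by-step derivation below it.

1-7(w=2) 2-5(w=6) 2-7(w=8) 3-4(w=6) 3-7(w=3) 6-7(w=7)

step 1: add edge 1-7 (w=2); MST = {1-7(w=2)}
step 2: add edge 3-7 (w=3); MST = {1-7(w=2) 3-7(w=3)}
step 3: add edge 3-4 (w=6); MST = {1-7(w=2) 3-4(w=6) 3-7(w=3)}
step 4: add edge 6-7 (w=7); MST = {1-7(w=2) 3-4(w=6) 3-7(w=3) 6-7(w=7)}
step 5: add edge 2-7 (w=8); MST = {1-7(w=2) 2-7(w=8) 3-4(w=6) 3-7(w=3) 6-7(w=7)}
step 6: add edge 2-5 (w=6); MST = {1-7(w=2) 2-5(w=6) 2-7(w=8) 3-4(w=6) 3-7(w=3) 6-7(w=7)}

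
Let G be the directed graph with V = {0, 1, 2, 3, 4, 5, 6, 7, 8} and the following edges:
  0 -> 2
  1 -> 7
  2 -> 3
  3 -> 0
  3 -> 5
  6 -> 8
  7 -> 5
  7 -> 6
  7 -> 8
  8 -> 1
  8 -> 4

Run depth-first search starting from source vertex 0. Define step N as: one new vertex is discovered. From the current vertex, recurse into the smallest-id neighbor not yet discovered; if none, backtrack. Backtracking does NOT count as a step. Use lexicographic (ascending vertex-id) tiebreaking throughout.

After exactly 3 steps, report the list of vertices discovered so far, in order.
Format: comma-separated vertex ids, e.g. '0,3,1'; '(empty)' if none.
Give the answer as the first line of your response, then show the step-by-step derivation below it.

0,2,3

step 1: discover 0; path=0; order=0
step 2: discover 2; path=0>2; order=0,2
step 3: discover 3; path=0>2>3; order=0,2,3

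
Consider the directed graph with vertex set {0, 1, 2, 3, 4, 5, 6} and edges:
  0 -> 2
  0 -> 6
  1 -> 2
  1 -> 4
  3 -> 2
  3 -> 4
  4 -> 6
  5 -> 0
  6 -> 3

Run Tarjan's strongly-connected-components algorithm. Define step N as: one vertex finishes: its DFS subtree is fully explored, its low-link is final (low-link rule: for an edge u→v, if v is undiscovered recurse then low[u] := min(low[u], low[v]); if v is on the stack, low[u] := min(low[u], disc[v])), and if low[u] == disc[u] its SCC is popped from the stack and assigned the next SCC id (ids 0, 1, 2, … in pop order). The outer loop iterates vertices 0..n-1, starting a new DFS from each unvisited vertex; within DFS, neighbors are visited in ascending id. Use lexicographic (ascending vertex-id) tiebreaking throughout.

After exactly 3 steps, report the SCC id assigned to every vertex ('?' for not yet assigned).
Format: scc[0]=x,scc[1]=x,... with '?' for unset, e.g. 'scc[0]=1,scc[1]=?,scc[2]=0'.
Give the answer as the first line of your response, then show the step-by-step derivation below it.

scc[0]=?,scc[1]=?,scc[2]=0,scc[3]=?,scc[4]=?,scc[5]=?,scc[6]=?

step 1: low=(low[0]=0,low[1]=?,low[2]=1,low[3]=?,low[4]=?,low[5]=?,low[6]=?); scc=(scc[0]=?,scc[1]=?,scc[2]=0,scc[3]=?,scc[4]=?,scc[5]=?,scc[6]=?)
step 2: low=(low[0]=0,low[1]=?,low[2]=1,low[3]=3,low[4]=2,low[5]=?,low[6]=2); scc=(scc[0]=?,scc[1]=?,scc[2]=0,scc[3]=?,scc[4]=?,scc[5]=?,scc[6]=?)
step 3: low=(low[0]=0,low[1]=?,low[2]=1,low[3]=2,low[4]=2,low[5]=?,low[6]=2); scc=(scc[0]=?,scc[1]=?,scc[2]=0,scc[3]=?,scc[4]=?,scc[5]=?,scc[6]=?)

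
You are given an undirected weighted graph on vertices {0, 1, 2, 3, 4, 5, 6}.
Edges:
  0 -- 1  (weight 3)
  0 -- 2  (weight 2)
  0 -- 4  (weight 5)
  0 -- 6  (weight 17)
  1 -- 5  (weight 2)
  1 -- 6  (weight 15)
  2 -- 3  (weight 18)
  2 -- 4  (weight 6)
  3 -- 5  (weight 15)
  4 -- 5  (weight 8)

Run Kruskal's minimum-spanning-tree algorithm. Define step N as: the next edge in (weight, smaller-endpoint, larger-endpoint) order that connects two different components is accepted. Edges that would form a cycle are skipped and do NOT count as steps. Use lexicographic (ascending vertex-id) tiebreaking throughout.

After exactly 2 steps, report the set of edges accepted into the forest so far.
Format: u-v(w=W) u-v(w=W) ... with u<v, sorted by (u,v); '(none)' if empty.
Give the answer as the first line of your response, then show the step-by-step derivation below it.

0-2(w=2) 1-5(w=2)

step 1: add edge 0-2 (w=2); MST = {0-2(w=2)}
step 2: add edge 1-5 (w=2); MST = {0-2(w=2) 1-5(w=2)}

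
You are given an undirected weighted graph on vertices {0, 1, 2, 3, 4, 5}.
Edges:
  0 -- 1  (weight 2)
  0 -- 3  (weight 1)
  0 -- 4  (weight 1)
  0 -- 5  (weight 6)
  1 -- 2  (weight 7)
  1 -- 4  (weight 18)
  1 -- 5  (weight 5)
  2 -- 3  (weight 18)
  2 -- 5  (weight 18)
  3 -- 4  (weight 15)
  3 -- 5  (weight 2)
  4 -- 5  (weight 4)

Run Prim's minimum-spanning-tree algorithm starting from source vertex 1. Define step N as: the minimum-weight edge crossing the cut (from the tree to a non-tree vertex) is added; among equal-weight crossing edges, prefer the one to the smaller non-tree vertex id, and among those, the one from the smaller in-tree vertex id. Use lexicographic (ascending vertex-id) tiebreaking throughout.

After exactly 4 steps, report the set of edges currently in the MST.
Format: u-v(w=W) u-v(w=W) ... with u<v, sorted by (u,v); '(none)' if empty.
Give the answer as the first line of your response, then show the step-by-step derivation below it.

0-1(w=2) 0-3(w=1) 0-4(w=1) 3-5(w=2)

step 1: add edge 0-1 (w=2); MST = {0-1(w=2)}
step 2: add edge 0-3 (w=1); MST = {0-1(w=2) 0-3(w=1)}
step 3: add edge 0-4 (w=1); MST = {0-1(w=2) 0-3(w=1) 0-4(w=1)}
step 4: add edge 3-5 (w=2); MST = {0-1(w=2) 0-3(w=1) 0-4(w=1) 3-5(w=2)}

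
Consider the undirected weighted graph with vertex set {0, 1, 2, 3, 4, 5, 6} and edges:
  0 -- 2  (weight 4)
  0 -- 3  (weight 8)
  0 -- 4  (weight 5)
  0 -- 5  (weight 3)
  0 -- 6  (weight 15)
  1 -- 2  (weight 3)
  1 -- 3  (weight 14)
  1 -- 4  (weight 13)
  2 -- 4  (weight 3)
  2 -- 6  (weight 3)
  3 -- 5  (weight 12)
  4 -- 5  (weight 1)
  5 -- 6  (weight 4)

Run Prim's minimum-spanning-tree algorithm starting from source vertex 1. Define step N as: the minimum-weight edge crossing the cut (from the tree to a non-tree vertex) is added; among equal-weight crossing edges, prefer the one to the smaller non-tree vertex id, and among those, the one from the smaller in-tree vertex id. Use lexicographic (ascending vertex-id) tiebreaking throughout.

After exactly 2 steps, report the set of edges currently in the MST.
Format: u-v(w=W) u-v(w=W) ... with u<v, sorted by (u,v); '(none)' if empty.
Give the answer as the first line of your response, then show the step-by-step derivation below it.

1-2(w=3) 2-4(w=3)

step 1: add edge 1-2 (w=3); MST = {1-2(w=3)}
step 2: add edge 2-4 (w=3); MST = {1-2(w=3) 2-4(w=3)}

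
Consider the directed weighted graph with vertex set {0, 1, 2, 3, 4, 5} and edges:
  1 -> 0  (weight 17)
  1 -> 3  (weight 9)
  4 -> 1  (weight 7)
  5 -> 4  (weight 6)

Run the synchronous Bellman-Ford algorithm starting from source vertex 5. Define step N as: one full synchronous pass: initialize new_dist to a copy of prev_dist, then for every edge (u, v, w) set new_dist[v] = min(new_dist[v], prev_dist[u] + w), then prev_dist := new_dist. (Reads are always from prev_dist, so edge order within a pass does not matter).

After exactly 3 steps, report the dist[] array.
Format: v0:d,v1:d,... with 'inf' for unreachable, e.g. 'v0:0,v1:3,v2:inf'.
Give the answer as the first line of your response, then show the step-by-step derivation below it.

v0:30,v1:13,v2:inf,v3:22,v4:6,v5:0

step 1: dist = v0:inf,v1:inf,v2:inf,v3:inf,v4:6,v5:0
step 2: dist = v0:inf,v1:13,v2:inf,v3:inf,v4:6,v5:0
step 3: dist = v0:30,v1:13,v2:inf,v3:22,v4:6,v5:0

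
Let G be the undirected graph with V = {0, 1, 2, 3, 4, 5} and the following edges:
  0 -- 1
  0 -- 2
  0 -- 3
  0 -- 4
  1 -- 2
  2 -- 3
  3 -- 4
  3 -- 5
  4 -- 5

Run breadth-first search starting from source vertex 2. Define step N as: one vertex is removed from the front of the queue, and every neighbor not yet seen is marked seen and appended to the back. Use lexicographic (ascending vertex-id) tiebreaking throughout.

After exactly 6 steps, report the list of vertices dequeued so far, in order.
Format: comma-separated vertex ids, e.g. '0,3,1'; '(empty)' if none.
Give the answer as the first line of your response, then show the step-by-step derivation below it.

2,0,1,3,4,5

step 1: dequeue 2; queue=[0,1,3]; order=2
step 2: dequeue 0; queue=[1,3,4]; order=2,0
step 3: dequeue 1; queue=[3,4]; order=2,0,1
step 4: dequeue 3; queue=[4,5]; order=2,0,1,3
step 5: dequeue 4; queue=[5]; order=2,0,1,3,4
step 6: dequeue 5; queue=[(empty)]; order=2,0,1,3,4,5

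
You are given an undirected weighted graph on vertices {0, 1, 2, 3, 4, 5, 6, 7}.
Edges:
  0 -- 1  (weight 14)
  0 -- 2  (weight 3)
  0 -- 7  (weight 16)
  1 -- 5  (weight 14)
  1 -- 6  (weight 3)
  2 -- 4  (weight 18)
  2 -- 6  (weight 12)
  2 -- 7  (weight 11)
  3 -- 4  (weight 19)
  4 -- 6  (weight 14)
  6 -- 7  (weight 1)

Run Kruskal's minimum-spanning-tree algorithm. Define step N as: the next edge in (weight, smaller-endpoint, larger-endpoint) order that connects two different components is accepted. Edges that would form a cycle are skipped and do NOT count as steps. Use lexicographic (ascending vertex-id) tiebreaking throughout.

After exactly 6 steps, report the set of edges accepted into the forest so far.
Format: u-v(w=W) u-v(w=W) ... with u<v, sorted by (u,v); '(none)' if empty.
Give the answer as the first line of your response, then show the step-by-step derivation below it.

0-2(w=3) 1-5(w=14) 1-6(w=3) 2-7(w=11) 4-6(w=14) 6-7(w=1)

step 1: add edge 6-7 (w=1); MST = {6-7(w=1)}
step 2: add edge 0-2 (w=3); MST = {0-2(w=3) 6-7(w=1)}
step 3: add edge 1-6 (w=3); MST = {0-2(w=3) 1-6(w=3) 6-7(w=1)}
step 4: add edge 2-7 (w=11); MST = {0-2(w=3) 1-6(w=3) 2-7(w=11) 6-7(w=1)}
step 5: add edge 1-5 (w=14); MST = {0-2(w=3) 1-5(w=14) 1-6(w=3) 2-7(w=11) 6-7(w=1)}
step 6: add edge 4-6 (w=14); MST = {0-2(w=3) 1-5(w=14) 1-6(w=3) 2-7(w=11) 4-6(w=14) 6-7(w=1)}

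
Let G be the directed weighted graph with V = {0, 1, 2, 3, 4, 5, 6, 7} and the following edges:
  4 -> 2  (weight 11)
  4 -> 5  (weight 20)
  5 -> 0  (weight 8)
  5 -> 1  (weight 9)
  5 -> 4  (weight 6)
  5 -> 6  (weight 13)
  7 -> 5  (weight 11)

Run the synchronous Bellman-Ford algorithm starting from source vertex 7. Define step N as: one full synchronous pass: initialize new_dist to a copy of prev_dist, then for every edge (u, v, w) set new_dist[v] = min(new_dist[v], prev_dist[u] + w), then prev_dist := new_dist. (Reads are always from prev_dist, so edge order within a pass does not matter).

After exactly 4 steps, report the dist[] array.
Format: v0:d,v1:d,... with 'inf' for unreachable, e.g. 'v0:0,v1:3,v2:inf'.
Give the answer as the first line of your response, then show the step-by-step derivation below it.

v0:19,v1:20,v2:28,v3:inf,v4:17,v5:11,v6:24,v7:0

step 1: dist = v0:inf,v1:inf,v2:inf,v3:inf,v4:inf,v5:11,v6:inf,v7:0
step 2: dist = v0:19,v1:20,v2:inf,v3:inf,v4:17,v5:11,v6:24,v7:0
step 3: dist = v0:19,v1:20,v2:28,v3:inf,v4:17,v5:11,v6:24,v7:0
step 4: dist = v0:19,v1:20,v2:28,v3:inf,v4:17,v5:11,v6:24,v7:0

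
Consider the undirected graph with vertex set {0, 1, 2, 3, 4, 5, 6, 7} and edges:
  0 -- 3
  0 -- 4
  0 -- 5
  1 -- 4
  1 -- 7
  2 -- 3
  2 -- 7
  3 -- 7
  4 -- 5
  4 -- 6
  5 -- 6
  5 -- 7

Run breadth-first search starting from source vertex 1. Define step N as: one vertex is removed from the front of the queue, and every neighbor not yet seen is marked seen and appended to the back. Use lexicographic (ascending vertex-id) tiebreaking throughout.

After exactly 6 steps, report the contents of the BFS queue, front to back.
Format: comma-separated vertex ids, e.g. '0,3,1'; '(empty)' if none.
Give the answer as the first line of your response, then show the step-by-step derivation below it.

2,3

step 1: dequeue 1; queue=[4,7]; order=1
step 2: dequeue 4; queue=[7,0,5,6]; order=1,4
step 3: dequeue 7; queue=[0,5,6,2,3]; order=1,4,7
step 4: dequeue 0; queue=[5,6,2,3]; order=1,4,7,0
step 5: dequeue 5; queue=[6,2,3]; order=1,4,7,0,5
step 6: dequeue 6; queue=[2,3]; order=1,4,7,0,5,6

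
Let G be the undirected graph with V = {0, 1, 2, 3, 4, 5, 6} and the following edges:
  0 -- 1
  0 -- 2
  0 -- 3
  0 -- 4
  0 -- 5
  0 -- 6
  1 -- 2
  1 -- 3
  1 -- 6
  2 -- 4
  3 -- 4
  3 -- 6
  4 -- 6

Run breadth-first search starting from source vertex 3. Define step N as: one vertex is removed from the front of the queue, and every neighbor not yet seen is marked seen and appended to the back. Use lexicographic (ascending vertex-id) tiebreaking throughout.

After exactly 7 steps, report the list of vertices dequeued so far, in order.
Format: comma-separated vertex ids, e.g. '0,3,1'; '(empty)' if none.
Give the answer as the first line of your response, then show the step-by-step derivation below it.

3,0,1,4,6,2,5

step 1: dequeue 3; queue=[0,1,4,6]; order=3
step 2: dequeue 0; queue=[1,4,6,2,5]; order=3,0
step 3: dequeue 1; queue=[4,6,2,5]; order=3,0,1
step 4: dequeue 4; queue=[6,2,5]; order=3,0,1,4
step 5: dequeue 6; queue=[2,5]; order=3,0,1,4,6
step 6: dequeue 2; queue=[5]; order=3,0,1,4,6,2
step 7: dequeue 5; queue=[(empty)]; order=3,0,1,4,6,2,5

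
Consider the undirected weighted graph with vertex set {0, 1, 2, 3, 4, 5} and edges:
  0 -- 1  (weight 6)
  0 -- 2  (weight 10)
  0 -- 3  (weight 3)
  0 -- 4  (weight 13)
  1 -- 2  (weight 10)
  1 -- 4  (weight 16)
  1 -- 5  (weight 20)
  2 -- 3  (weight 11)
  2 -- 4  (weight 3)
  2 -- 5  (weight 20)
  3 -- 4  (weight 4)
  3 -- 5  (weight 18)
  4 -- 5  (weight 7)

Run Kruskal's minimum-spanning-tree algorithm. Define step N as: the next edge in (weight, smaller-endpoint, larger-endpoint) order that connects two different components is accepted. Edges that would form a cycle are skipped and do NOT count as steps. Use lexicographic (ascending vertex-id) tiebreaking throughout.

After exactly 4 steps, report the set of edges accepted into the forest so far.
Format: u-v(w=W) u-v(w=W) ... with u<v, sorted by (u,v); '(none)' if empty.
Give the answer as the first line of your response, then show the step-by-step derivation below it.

0-1(w=6) 0-3(w=3) 2-4(w=3) 3-4(w=4)

step 1: add edge 0-3 (w=3); MST = {0-3(w=3)}
step 2: add edge 2-4 (w=3); MST = {0-3(w=3) 2-4(w=3)}
step 3: add edge 3-4 (w=4); MST = {0-3(w=3) 2-4(w=3) 3-4(w=4)}
step 4: add edge 0-1 (w=6); MST = {0-1(w=6) 0-3(w=3) 2-4(w=3) 3-4(w=4)}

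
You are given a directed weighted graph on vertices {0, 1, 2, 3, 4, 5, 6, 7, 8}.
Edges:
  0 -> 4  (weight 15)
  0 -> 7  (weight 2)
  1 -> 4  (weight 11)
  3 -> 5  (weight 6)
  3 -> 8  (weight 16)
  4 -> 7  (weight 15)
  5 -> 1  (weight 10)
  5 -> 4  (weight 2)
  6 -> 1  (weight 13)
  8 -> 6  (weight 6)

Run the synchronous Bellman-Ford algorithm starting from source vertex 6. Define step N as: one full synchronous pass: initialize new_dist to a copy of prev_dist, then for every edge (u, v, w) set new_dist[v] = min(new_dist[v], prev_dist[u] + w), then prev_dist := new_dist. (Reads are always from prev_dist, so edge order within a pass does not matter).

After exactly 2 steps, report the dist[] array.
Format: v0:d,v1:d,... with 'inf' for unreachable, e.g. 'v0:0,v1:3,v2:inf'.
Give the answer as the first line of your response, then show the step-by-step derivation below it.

v0:inf,v1:13,v2:inf,v3:inf,v4:24,v5:inf,v6:0,v7:inf,v8:inf

step 1: dist = v0:inf,v1:13,v2:inf,v3:inf,v4:inf,v5:inf,v6:0,v7:inf,v8:inf
step 2: dist = v0:inf,v1:13,v2:inf,v3:inf,v4:24,v5:inf,v6:0,v7:inf,v8:inf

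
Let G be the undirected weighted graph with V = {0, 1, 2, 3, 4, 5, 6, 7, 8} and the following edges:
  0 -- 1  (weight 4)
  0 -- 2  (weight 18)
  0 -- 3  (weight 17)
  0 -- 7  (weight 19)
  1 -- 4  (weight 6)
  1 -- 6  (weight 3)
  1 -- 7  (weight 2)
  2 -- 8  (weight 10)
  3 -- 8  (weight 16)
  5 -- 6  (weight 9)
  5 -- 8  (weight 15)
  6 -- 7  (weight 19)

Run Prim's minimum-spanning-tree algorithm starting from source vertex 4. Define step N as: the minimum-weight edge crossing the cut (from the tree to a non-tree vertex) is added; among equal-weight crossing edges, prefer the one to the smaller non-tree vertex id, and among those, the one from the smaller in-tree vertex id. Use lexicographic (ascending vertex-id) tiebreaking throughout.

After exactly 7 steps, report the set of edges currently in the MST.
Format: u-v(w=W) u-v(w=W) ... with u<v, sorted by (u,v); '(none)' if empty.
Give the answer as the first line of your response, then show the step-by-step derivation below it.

0-1(w=4) 1-4(w=6) 1-6(w=3) 1-7(w=2) 2-8(w=10) 5-6(w=9) 5-8(w=15)

step 1: add edge 1-4 (w=6); MST = {1-4(w=6)}
step 2: add edge 1-7 (w=2); MST = {1-4(w=6) 1-7(w=2)}
step 3: add edge 1-6 (w=3); MST = {1-4(w=6) 1-6(w=3) 1-7(w=2)}
step 4: add edge 0-1 (w=4); MST = {0-1(w=4) 1-4(w=6) 1-6(w=3) 1-7(w=2)}
step 5: add edge 5-6 (w=9); MST = {0-1(w=4) 1-4(w=6) 1-6(w=3) 1-7(w=2) 5-6(w=9)}
step 6: add edge 5-8 (w=15); MST = {0-1(w=4) 1-4(w=6) 1-6(w=3) 1-7(w=2) 5-6(w=9) 5-8(w=15)}
step 7: add edge 2-8 (w=10); MST = {0-1(w=4) 1-4(w=6) 1-6(w=3) 1-7(w=2) 2-8(w=10) 5-6(w=9) 5-8(w=15)}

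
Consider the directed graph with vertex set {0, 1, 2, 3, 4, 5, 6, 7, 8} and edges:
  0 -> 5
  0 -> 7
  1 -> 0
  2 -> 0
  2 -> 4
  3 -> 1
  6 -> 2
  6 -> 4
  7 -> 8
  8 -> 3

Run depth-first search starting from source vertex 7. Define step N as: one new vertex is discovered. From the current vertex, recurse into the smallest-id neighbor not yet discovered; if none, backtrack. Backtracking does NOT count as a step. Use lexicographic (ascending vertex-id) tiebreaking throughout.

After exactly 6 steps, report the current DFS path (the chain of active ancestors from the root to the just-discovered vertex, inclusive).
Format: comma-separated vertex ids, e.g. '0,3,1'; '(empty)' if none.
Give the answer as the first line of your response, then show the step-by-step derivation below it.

7,8,3,1,0,5

step 1: discover 7; path=7; order=7
step 2: discover 8; path=7>8; order=7,8
step 3: discover 3; path=7>8>3; order=7,8,3
step 4: discover 1; path=7>8>3>1; order=7,8,3,1
step 5: discover 0; path=7>8>3>1>0; order=7,8,3,1,0
step 6: discover 5; path=7>8>3>1>0>5; order=7,8,3,1,0,5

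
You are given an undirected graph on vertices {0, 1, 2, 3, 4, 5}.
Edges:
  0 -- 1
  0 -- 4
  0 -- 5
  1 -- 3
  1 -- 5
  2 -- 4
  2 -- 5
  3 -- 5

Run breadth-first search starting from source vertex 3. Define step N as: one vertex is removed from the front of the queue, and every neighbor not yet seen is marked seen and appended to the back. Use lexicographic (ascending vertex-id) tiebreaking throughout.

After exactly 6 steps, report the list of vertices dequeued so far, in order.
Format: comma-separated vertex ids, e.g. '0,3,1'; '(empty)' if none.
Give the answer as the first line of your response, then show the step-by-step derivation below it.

3,1,5,0,2,4

step 1: dequeue 3; queue=[1,5]; order=3
step 2: dequeue 1; queue=[5,0]; order=3,1
step 3: dequeue 5; queue=[0,2]; order=3,1,5
step 4: dequeue 0; queue=[2,4]; order=3,1,5,0
step 5: dequeue 2; queue=[4]; order=3,1,5,0,2
step 6: dequeue 4; queue=[(empty)]; order=3,1,5,0,2,4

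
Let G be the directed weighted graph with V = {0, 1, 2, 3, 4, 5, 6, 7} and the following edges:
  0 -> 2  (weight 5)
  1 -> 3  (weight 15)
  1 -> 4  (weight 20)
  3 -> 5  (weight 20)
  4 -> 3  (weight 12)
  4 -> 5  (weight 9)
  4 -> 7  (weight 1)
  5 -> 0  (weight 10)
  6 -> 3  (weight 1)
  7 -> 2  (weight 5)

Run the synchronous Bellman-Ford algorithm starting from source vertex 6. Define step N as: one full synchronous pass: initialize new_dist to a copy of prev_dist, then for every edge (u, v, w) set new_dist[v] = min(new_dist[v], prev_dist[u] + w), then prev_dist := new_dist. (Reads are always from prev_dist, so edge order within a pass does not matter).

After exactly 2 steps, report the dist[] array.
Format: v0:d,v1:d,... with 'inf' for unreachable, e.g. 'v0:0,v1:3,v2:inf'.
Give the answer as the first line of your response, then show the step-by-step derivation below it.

v0:inf,v1:inf,v2:inf,v3:1,v4:inf,v5:21,v6:0,v7:inf

step 1: dist = v0:inf,v1:inf,v2:inf,v3:1,v4:inf,v5:inf,v6:0,v7:inf
step 2: dist = v0:inf,v1:inf,v2:inf,v3:1,v4:inf,v5:21,v6:0,v7:inf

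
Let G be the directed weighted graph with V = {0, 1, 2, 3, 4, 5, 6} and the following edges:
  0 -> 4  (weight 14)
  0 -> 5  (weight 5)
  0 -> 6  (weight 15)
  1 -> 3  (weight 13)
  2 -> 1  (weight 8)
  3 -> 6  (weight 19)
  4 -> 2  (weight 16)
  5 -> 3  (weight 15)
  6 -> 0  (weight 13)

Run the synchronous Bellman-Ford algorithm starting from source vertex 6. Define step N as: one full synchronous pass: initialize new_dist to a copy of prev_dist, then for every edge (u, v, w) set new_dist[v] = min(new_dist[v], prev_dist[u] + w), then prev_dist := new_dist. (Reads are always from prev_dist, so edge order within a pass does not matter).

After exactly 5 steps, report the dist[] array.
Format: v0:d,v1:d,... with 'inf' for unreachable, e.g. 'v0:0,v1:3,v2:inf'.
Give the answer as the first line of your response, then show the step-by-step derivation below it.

v0:13,v1:51,v2:43,v3:33,v4:27,v5:18,v6:0

step 1: dist = v0:13,v1:inf,v2:inf,v3:inf,v4:inf,v5:inf,v6:0
step 2: dist = v0:13,v1:inf,v2:inf,v3:inf,v4:27,v5:18,v6:0
step 3: dist = v0:13,v1:inf,v2:43,v3:33,v4:27,v5:18,v6:0
step 4: dist = v0:13,v1:51,v2:43,v3:33,v4:27,v5:18,v6:0
step 5: dist = v0:13,v1:51,v2:43,v3:33,v4:27,v5:18,v6:0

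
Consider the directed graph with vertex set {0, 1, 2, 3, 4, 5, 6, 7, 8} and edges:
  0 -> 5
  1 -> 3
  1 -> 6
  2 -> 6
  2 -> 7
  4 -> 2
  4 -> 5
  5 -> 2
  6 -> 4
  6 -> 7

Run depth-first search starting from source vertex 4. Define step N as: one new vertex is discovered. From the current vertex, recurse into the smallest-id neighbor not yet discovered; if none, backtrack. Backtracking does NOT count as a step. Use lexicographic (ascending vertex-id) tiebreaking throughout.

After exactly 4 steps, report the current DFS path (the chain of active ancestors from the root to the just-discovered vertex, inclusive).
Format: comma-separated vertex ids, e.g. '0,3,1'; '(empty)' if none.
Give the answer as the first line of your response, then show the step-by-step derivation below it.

4,2,6,7

step 1: discover 4; path=4; order=4
step 2: discover 2; path=4>2; order=4,2
step 3: discover 6; path=4>2>6; order=4,2,6
step 4: discover 7; path=4>2>6>7; order=4,2,6,7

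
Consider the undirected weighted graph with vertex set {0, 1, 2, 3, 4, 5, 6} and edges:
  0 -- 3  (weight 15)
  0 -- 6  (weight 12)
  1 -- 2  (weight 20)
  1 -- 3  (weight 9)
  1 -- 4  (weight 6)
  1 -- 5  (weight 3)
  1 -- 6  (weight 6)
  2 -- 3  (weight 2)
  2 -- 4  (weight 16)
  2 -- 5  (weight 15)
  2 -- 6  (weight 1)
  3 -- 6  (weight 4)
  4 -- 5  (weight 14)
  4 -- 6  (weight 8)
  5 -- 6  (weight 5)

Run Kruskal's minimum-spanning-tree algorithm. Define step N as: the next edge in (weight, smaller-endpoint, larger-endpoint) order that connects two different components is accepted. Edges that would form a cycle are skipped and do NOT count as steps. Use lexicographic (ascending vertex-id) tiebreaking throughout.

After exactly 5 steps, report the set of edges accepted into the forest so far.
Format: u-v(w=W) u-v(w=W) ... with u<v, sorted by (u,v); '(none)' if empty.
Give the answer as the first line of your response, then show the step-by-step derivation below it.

1-4(w=6) 1-5(w=3) 2-3(w=2) 2-6(w=1) 5-6(w=5)

step 1: add edge 2-6 (w=1); MST = {2-6(w=1)}
step 2: add edge 2-3 (w=2); MST = {2-3(w=2) 2-6(w=1)}
step 3: add edge 1-5 (w=3); MST = {1-5(w=3) 2-3(w=2) 2-6(w=1)}
step 4: add edge 5-6 (w=5); MST = {1-5(w=3) 2-3(w=2) 2-6(w=1) 5-6(w=5)}
step 5: add edge 1-4 (w=6); MST = {1-4(w=6) 1-5(w=3) 2-3(w=2) 2-6(w=1) 5-6(w=5)}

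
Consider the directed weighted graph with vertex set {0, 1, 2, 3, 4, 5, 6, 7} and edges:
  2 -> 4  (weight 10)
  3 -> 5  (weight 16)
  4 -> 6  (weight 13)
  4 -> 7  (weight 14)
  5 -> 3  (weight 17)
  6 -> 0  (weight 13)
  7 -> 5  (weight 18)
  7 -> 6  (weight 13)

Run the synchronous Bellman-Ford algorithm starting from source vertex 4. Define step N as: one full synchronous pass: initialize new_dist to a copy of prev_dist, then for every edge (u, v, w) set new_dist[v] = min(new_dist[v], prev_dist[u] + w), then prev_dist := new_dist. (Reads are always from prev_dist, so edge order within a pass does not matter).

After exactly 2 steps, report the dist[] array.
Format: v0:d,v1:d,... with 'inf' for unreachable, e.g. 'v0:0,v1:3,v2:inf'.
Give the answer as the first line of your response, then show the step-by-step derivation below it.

v0:26,v1:inf,v2:inf,v3:inf,v4:0,v5:32,v6:13,v7:14

step 1: dist = v0:inf,v1:inf,v2:inf,v3:inf,v4:0,v5:inf,v6:13,v7:14
step 2: dist = v0:26,v1:inf,v2:inf,v3:inf,v4:0,v5:32,v6:13,v7:14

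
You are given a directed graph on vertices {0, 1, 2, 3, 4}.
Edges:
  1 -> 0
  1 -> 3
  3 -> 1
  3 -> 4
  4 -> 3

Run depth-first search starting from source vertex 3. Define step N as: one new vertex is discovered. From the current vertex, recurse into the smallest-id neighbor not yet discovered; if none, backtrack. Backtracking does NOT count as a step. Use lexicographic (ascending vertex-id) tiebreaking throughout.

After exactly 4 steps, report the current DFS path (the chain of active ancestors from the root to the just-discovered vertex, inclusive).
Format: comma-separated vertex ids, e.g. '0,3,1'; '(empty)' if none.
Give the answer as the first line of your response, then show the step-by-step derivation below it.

3,4

step 1: discover 3; path=3; order=3
step 2: discover 1; path=3>1; order=3,1
step 3: discover 0; path=3>1>0; order=3,1,0
step 4: discover 4; path=3>4; order=3,1,0,4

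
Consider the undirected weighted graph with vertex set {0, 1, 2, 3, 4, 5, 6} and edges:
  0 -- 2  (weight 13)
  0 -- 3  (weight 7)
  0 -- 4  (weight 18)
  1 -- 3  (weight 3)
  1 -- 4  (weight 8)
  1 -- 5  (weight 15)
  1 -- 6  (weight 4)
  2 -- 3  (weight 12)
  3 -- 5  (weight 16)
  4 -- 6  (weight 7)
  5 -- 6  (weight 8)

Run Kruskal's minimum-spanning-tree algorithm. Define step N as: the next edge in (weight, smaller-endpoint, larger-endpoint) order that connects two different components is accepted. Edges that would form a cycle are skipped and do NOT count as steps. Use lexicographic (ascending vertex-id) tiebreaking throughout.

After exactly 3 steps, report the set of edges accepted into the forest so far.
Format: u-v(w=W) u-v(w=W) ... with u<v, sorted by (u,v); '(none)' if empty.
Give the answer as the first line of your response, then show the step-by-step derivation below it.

0-3(w=7) 1-3(w=3) 1-6(w=4)

step 1: add edge 1-3 (w=3); MST = {1-3(w=3)}
step 2: add edge 1-6 (w=4); MST = {1-3(w=3) 1-6(w=4)}
step 3: add edge 0-3 (w=7); MST = {0-3(w=7) 1-3(w=3) 1-6(w=4)}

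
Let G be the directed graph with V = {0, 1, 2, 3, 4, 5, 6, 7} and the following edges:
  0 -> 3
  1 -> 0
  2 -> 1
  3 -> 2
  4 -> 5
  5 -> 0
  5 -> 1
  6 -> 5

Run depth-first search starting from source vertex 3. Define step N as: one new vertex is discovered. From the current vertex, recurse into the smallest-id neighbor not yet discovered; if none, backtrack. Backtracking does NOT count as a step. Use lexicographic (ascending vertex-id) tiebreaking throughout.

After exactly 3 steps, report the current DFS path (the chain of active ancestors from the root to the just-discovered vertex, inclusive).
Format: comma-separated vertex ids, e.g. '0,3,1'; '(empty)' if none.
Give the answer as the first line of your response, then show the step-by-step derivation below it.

3,2,1

step 1: discover 3; path=3; order=3
step 2: discover 2; path=3>2; order=3,2
step 3: discover 1; path=3>2>1; order=3,2,1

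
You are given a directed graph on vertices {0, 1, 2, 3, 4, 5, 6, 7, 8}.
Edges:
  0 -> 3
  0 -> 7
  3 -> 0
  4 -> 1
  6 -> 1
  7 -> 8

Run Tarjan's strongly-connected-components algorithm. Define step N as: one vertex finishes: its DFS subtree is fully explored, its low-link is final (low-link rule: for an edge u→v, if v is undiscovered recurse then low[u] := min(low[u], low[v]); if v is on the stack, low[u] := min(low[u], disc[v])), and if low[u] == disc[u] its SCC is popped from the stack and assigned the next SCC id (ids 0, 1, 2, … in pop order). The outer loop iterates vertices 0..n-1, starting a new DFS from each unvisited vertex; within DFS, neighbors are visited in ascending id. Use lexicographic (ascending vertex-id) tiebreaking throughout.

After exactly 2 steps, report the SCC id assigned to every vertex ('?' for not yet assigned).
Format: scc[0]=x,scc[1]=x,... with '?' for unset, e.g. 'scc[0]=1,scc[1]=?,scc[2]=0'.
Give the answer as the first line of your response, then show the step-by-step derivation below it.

scc[0]=?,scc[1]=?,scc[2]=?,scc[3]=?,scc[4]=?,scc[5]=?,scc[6]=?,scc[7]=?,scc[8]=0

step 1: low=(low[0]=0,low[1]=?,low[2]=?,low[3]=0,low[4]=?,low[5]=?,low[6]=?,low[7]=?,low[8]=?); scc=(scc[0]=?,scc[1]=?,scc[2]=?,scc[3]=?,scc[4]=?,scc[5]=?,scc[6]=?,scc[7]=?,scc[8]=?)
step 2: low=(low[0]=0,low[1]=?,low[2]=?,low[3]=0,low[4]=?,low[5]=?,low[6]=?,low[7]=2,low[8]=3); scc=(scc[0]=?,scc[1]=?,scc[2]=?,scc[3]=?,scc[4]=?,scc[5]=?,scc[6]=?,scc[7]=?,scc[8]=0)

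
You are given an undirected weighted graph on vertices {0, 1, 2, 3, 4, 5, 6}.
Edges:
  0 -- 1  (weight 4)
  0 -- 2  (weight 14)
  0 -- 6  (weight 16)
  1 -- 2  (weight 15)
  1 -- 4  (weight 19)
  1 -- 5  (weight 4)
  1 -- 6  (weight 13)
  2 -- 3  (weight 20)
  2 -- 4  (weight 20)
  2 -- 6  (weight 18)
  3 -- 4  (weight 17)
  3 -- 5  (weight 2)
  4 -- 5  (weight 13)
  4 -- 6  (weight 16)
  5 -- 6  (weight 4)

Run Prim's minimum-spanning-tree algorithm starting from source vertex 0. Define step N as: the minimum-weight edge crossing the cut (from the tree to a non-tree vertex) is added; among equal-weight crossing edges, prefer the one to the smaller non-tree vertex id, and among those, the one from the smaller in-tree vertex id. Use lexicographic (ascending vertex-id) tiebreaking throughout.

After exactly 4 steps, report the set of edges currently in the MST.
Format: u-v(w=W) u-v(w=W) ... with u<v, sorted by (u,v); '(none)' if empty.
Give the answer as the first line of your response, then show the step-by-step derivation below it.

0-1(w=4) 1-5(w=4) 3-5(w=2) 5-6(w=4)

step 1: add edge 0-1 (w=4); MST = {0-1(w=4)}
step 2: add edge 1-5 (w=4); MST = {0-1(w=4) 1-5(w=4)}
step 3: add edge 3-5 (w=2); MST = {0-1(w=4) 1-5(w=4) 3-5(w=2)}
step 4: add edge 5-6 (w=4); MST = {0-1(w=4) 1-5(w=4) 3-5(w=2) 5-6(w=4)}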